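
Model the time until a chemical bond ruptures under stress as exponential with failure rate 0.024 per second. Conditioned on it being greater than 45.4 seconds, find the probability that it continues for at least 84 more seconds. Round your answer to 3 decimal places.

By the memoryless property, P(X > 45.4+84 | X > 45.4) = P(X > 84).
P(X > 84) = e^(−2.016) ≈ 0.133.

0.133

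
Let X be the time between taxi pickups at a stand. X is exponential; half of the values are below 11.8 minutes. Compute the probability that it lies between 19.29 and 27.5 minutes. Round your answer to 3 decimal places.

0.123

For an exponential, median = ln(2)/λ, so λ = ln 2 / 11.8 = 0.0587413 per minute.
P(19.29 < X < 27.5) = e^(−λ·19.29) − e^(−λ·27.5) = 0.32203 − 0.19881 ≈ 0.123.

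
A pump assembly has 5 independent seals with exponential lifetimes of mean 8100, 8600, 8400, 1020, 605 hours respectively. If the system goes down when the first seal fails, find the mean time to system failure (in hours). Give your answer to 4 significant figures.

The first failure time is exponential with rate Σλ_i = 1/8100 + 1/8600 + 1/8400 + 1/1020 + 1/605 = 0.00299207 per hour.
E[min] = 1/Σλ = 1/0.00299207 = 334.217 hours.

334.2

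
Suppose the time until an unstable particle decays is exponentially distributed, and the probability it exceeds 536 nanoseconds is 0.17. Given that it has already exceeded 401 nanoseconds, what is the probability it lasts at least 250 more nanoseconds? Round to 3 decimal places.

From e^(−λ·536) = 0.17, λ = −ln(0.17)/536 = 0.00330589.
Memoryless: P(X > 401+250 | X > 401) = P(X > 250) = e^(−0.00330589·250) ≈ 0.438.

0.438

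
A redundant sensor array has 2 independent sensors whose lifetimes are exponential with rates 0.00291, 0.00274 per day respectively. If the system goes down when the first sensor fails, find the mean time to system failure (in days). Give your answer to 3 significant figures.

177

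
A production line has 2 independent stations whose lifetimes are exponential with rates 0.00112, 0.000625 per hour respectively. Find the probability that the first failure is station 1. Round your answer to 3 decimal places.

0.642

The time to first failure is exponential with rate Σλ = 0.00112 + 0.000625 = 0.001745.
P(station 1 first) = λ_1/Σλ = 0.00112/0.001745 ≈ 0.642.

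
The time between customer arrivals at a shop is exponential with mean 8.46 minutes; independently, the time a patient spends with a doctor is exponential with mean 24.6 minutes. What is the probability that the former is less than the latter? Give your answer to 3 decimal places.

λ_1 = 1/8.46 = 0.118203, λ_2 = 1/24.6 = 0.0406504.
For independent exponentials, P(the former < the latter) = λ_1/(λ_1+λ_2) = 0.118203/0.158854 ≈ 0.744.

0.744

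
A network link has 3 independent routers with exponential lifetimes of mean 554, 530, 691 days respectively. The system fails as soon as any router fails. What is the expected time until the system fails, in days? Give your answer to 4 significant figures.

The first failure time is exponential with rate Σλ_i = 1/554 + 1/530 + 1/691 = 0.00513902 per day.
E[min] = 1/Σλ = 1/0.00513902 = 194.589 days.

194.6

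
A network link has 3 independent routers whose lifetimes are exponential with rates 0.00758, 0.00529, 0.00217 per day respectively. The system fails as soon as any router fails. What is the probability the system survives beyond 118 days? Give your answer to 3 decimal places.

The time to first failure is exponential with rate Σλ = 0.00758 + 0.00529 + 0.00217 = 0.01504.
P(min > 118) = e^(−0.01504·118) = e^(−1.7747) ≈ 0.170.

0.170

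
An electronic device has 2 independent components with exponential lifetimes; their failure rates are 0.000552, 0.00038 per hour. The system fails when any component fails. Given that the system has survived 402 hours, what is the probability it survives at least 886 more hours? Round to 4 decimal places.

Time to first failure ~ Exp(Σλ) with Σλ = 0.000932.
By memorylessness, P(T > 402+886 | T > 402) = P(T > 886) = e^(−0.000932·886) ≈ 0.4379.

0.4379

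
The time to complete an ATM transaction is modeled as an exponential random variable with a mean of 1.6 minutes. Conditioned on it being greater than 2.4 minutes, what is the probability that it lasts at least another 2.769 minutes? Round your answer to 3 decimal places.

0.177

The rate is λ = 1/1.6 = 0.625 per minute.
The exponential is memoryless, so the remaining time is again Exp(λ): the condition X > 2.4 is irrelevant.
P(X > 2.769) = e^(−1.7306) ≈ 0.177.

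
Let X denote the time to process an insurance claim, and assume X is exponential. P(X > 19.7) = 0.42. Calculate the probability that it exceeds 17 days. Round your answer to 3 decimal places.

e^(−λ·19.7) = 0.42 ⇒ λ = −ln(0.42)/19.7 = 0.0440356.
P(X > 17) = e^(−0.0440356·17) = e^(−0.7486) ≈ 0.473.

0.473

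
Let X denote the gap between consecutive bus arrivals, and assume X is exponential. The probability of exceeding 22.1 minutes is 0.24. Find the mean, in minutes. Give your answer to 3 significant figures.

e^(−λ·22.1) = 0.24 ⇒ λ = −ln(0.24)/22.1 = 0.0645754.
Mean = 1/λ = 15.4858 minutes.

15.5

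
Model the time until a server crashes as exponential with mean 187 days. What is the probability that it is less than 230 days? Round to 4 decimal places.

The rate is λ = 1/187 = 0.00534759 per day.
P(X ≤ 230) = 1 − e^(−λ·230) = 1 − e^(−1.2299) ≈ 0.7077.

0.7077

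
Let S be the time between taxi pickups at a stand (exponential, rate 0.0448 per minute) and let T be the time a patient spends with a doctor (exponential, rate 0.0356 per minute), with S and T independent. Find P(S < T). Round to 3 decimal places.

0.557

λ_1 = 0.0448, λ_2 = 0.0356.
For independent exponentials, P(S < T) = λ_1/(λ_1+λ_2) = 0.0448/0.0804 ≈ 0.557.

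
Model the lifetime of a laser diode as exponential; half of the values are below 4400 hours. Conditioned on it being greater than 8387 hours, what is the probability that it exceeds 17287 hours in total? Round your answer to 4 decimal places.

0.2461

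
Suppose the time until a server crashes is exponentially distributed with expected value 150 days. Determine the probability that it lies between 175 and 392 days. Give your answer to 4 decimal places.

The rate is λ = 1/150 = 0.00666667 per day.
P(175 < X < 392) = e^(−λ·175) − e^(−λ·392) = 0.31140 − 0.07329 ≈ 0.2381.

0.2381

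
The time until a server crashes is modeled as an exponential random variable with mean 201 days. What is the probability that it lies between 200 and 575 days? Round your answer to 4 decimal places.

0.3125

The rate is λ = 1/201 = 0.00497512 per day.
P(200 < X < 575) = e^(−λ·200) − e^(−λ·575) = 0.36971 − 0.05723 ≈ 0.3125.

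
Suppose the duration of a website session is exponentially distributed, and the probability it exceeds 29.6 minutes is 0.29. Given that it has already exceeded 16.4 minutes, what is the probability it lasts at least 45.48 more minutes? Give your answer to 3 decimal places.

From e^(−λ·29.6) = 0.29, λ = −ln(0.29)/29.6 = 0.0418201.
Memoryless: P(X > 16.4+45.48 | X > 16.4) = P(X > 45.48) = e^(−0.0418201·45.48) ≈ 0.149.

0.149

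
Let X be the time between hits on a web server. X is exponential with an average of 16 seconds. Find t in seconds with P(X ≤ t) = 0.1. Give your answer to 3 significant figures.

1.69

The rate is λ = 1/16 = 0.0625 per second.
Set 1 − e^(−λt) = 0.1, so t = −ln(0.9)/λ = 0.10536/0.0625 ≈ 1.68577 seconds.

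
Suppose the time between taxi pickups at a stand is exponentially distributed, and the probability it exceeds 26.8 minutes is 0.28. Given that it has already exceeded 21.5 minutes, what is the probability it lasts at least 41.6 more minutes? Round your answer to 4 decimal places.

From e^(−λ·26.8) = 0.28, λ = −ln(0.28)/26.8 = 0.0474987.
Memoryless: P(X > 21.5+41.6 | X > 21.5) = P(X > 41.6) = e^(−0.0474987·41.6) ≈ 0.1386.

0.1386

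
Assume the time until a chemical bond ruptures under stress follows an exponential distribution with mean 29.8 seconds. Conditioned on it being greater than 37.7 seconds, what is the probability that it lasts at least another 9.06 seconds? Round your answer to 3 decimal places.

0.738

The rate is λ = 1/29.8 = 0.033557 per second.
P(X > s+t | X > s) = e^(−λ(s+t))/e^(−λs) = e^(−λt), independent of s = 37.7.
P(X > 9.06) = e^(−0.30403) ≈ 0.738.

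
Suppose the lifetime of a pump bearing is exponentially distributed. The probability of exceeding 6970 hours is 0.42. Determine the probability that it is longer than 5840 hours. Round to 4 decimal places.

0.4834

e^(−λ·6970) = 0.42 ⇒ λ = −ln(0.42)/6970 = 0.000124462.
P(X > 5840) = e^(−0.000124462·5840) = e^(−0.72686) ≈ 0.4834.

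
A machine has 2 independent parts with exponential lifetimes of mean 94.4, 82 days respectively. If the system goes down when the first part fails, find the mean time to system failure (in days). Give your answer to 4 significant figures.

The first failure time is exponential with rate Σλ_i = 1/94.4 + 1/82 = 0.0227883 per day.
E[min] = 1/Σλ = 1/0.0227883 = 43.8821 days.

43.88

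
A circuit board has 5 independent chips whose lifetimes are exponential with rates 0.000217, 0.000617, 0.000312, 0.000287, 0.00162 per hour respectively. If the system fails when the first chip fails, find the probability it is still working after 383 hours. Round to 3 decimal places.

The time to first failure is exponential with rate Σλ = 0.000217 + 0.000617 + 0.000312 + 0.000287 + 0.00162 = 0.003053.
P(min > 383) = e^(−0.003053·383) = e^(−1.1693) ≈ 0.311.

0.311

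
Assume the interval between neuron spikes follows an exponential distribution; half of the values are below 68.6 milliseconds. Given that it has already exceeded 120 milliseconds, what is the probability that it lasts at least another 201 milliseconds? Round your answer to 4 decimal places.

0.1312

For an exponential, median = ln(2)/λ, so λ = ln 2 / 68.6 = 0.0101042 per millisecond.
P(X > s+t | X > s) = e^(−λ(s+t))/e^(−λs) = e^(−λt), independent of s = 120.
P(X > 201) = e^(−2.0309) ≈ 0.1312.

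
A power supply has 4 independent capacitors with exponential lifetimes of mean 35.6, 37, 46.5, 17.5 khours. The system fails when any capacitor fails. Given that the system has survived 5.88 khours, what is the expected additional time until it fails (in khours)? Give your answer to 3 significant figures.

7.48

First-failure rate Σλ = 1/35.6 + 1/37 + 1/46.5 + 1/17.5 = 0.133765.
By memorylessness the expected residual is 1/Σλ = 7.47579 khours, regardless of the 5.88 already elapsed.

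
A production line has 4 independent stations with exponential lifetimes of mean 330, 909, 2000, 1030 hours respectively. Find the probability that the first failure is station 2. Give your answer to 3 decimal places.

0.196

Rates: λ_i = 1/mean_i → 0.0030303, 0.00110011, 0.0005, 0.000970874; Σλ = 0.00560129.
P(station 2 first) = λ_2/Σλ = 0.00110011/0.00560129 ≈ 0.196.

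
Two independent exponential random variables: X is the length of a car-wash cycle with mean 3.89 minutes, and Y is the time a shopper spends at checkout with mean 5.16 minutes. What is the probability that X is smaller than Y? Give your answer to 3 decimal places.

0.570

λ_1 = 1/3.89 = 0.257069, λ_2 = 1/5.16 = 0.193798.
For independent exponentials, P(X < Y) = λ_1/(λ_1+λ_2) = 0.257069/0.450868 ≈ 0.570.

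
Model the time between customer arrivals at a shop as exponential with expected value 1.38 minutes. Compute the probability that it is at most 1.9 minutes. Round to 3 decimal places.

0.748

The rate is λ = 1/1.38 = 0.724638 per minute.
P(X ≤ 1.9) = 1 − e^(−λ·1.9) = 1 − e^(−1.3768) ≈ 0.748.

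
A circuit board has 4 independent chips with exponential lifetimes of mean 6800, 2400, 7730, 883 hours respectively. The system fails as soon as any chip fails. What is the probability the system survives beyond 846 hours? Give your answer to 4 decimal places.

The first failure time is exponential with rate Σλ_i = 1/6800 + 1/2400 + 1/7730 + 1/883 = 0.00182559 per hour.
P(min > 846) = e^(−0.00182559·846) = e^(−1.5445) ≈ 0.2134.

0.2134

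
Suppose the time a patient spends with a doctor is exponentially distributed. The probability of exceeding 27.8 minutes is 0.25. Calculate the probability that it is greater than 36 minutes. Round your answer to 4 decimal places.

0.1661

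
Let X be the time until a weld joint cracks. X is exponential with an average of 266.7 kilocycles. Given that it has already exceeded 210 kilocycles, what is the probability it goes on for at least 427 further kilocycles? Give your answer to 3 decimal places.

0.202

The rate is λ = 1/266.7 = 0.00374953 per kilocycle.
P(X > s+t | X > s) = e^(−λ(s+t))/e^(−λs) = e^(−λt), independent of s = 210.
P(X > 427) = e^(−1.601) ≈ 0.202.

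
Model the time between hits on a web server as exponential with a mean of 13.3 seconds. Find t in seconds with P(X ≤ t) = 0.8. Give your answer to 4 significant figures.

21.41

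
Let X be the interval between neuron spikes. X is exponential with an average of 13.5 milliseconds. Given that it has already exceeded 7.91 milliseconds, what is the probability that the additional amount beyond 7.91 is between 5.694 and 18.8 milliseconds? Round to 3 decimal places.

0.407

The rate is λ = 1/13.5 = 0.0740741 per millisecond.
Memoryless: the residual past 7.91 is again Exp(λ).
P(5.694 < residual < 18.8) = e^(−λ·5.694) − e^(−λ·18.8) = 0.65588 − 0.24843 ≈ 0.407.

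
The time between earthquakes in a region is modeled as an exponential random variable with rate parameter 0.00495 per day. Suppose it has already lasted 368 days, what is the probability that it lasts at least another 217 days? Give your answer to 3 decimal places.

0.342

P(X > s+t | X > s) = e^(−λ(s+t))/e^(−λs) = e^(−λt), independent of s = 368.
P(X > 217) = e^(−1.0742) ≈ 0.342.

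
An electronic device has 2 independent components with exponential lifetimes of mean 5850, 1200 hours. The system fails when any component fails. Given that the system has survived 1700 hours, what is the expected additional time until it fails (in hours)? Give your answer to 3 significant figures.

First-failure rate Σλ = 1/5850 + 1/1200 = 0.00100427.
By memorylessness the expected residual is 1/Σλ = 995.745 hours, regardless of the 1700 already elapsed.

996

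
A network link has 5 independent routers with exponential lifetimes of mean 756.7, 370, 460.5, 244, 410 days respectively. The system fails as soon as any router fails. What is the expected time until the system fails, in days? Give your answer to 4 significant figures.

The first failure time is exponential with rate Σλ_i = 1/756.7 + 1/370 + 1/460.5 + 1/244 + 1/410 = 0.0127332 per day.
E[min] = 1/Σλ = 1/0.0127332 = 78.5351 days.

78.54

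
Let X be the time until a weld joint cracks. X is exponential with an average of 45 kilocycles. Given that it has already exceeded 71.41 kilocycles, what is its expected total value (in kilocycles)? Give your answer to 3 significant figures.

116

The rate is λ = 1/45 = 0.0222222 per kilocycle.
By memorylessness, E[X | X > 71.41] = 71.41 + 1/λ = 71.41 + 45 = 116.41 kilocycles.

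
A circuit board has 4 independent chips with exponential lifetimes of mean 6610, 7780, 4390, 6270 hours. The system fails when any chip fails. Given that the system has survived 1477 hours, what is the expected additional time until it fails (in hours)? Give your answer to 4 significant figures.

First-failure rate Σλ = 1/6610 + 1/7780 + 1/4390 + 1/6270 = 0.000667101.
By memorylessness the expected residual is 1/Σλ = 1499.02 hours, regardless of the 1477 already elapsed.

1499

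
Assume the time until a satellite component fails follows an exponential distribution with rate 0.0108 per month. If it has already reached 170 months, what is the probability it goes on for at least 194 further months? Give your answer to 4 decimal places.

The exponential is memoryless, so the remaining time is again Exp(λ): the condition X > 170 is irrelevant.
P(X > 194) = e^(−2.0952) ≈ 0.1230.

0.1230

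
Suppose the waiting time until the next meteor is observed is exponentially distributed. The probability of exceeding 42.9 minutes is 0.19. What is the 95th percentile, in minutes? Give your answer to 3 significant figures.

77.4

e^(−λ·42.9) = 0.19 ⇒ λ = −ln(0.19)/42.9 = 0.0387117.
95th percentile: 1 − e^(−λt) = 0.95, t = −ln(0.05)/λ = 77.3857 minutes.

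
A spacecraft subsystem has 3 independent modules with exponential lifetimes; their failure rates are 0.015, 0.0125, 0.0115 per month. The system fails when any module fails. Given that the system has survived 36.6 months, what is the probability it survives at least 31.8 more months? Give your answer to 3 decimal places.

0.289

Time to first failure ~ Exp(Σλ) with Σλ = 0.039.
By memorylessness, P(T > 36.6+31.8 | T > 36.6) = P(T > 31.8) = e^(−0.039·31.8) ≈ 0.289.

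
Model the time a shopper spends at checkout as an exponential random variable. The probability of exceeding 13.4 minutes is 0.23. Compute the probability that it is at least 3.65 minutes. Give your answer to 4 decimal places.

0.6701

e^(−λ·13.4) = 0.23 ⇒ λ = −ln(0.23)/13.4 = 0.109677.
P(X > 3.65) = e^(−0.109677·3.65) = e^(−0.40032) ≈ 0.6701.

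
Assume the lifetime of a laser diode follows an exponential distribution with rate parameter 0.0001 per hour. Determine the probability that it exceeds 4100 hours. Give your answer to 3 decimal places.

0.664

P(X > 4100) = e^(−λ·4100) = e^(−0.41) ≈ 0.664.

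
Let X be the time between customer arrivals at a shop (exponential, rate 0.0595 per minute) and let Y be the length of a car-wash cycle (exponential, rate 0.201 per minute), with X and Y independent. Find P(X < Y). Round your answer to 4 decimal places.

0.2284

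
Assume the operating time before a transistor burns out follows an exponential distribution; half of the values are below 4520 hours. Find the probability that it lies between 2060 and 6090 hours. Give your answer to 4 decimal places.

0.3361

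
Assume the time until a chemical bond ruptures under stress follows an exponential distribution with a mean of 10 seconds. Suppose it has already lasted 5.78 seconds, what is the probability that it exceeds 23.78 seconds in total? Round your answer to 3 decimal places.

The rate is λ = 1/10 = 0.1 per second.
P(X > s+t | X > s) = e^(−λ(s+t))/e^(−λs) = e^(−λt), independent of s = 5.78.
P(X > 18) = e^(−1.8) ≈ 0.165.

0.165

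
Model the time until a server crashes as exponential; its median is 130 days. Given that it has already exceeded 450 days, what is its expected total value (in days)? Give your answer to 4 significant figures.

For an exponential, median = ln(2)/λ, so λ = ln 2 / 130 = 0.0053319 per day.
By memorylessness, E[X | X > 450] = 450 + 1/λ = 450 + 187.55 = 637.55 days.

637.6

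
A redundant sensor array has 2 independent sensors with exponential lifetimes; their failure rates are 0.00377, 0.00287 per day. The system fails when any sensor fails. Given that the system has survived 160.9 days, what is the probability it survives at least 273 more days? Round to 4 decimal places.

Time to first failure ~ Exp(Σλ) with Σλ = 0.00664.
By memorylessness, P(T > 160.9+273 | T > 160.9) = P(T > 273) = e^(−0.00664·273) ≈ 0.1632.

0.1632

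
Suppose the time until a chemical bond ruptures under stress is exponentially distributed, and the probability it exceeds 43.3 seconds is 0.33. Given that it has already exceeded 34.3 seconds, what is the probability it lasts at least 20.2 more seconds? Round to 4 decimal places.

0.5962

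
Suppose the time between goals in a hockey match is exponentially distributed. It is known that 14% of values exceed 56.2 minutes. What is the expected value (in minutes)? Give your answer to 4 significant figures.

e^(−λ·56.2) = 0.14 ⇒ λ = −ln(0.14)/56.2 = 0.0349842.
Mean = 1/λ = 28.5843 minutes.

28.58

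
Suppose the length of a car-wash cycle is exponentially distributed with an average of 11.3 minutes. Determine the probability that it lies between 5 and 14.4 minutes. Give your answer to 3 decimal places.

0.363

The rate is λ = 1/11.3 = 0.0884956 per minute.
P(5 < X < 14.4) = e^(−λ·5) − e^(−λ·14.4) = 0.64244 − 0.27962 ≈ 0.363.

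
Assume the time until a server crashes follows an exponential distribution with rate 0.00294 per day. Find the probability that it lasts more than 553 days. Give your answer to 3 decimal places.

P(X > 553) = e^(−λ·553) = e^(−1.6258) ≈ 0.197.

0.197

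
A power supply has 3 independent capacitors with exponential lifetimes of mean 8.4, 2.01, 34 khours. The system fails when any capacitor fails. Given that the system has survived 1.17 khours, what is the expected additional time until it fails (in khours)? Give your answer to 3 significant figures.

1.55

First-failure rate Σλ = 1/8.4 + 1/2.01 + 1/34 = 0.645972.
By memorylessness the expected residual is 1/Σλ = 1.54806 khours, regardless of the 1.17 already elapsed.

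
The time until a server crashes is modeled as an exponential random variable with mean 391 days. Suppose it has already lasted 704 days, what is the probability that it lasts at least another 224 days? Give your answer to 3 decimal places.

The rate is λ = 1/391 = 0.00255754 per day.
The exponential is memoryless, so the remaining time is again Exp(λ): the condition X > 704 is irrelevant.
P(X > 224) = e^(−0.57289) ≈ 0.564.

0.564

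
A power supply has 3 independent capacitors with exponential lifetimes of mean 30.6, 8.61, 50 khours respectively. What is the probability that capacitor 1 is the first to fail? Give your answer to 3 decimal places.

0.194

Rates: λ_i = 1/mean_i → 0.0326797, 0.116144, 0.02; Σλ = 0.168824.
P(capacitor 1 first) = λ_1/Σλ = 0.0326797/0.168824 ≈ 0.194.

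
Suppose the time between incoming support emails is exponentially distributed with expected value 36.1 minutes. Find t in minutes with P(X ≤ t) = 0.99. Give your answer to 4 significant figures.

The rate is λ = 1/36.1 = 0.0277008 per minute.
Set 1 − e^(−λt) = 0.99, so t = −ln(0.01)/λ = 4.6052/0.0277008 ≈ 166.247 minutes.

166.2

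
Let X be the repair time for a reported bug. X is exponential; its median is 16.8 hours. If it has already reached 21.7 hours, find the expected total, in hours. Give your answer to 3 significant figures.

45.9

For an exponential, median = ln(2)/λ, so λ = ln 2 / 16.8 = 0.0412588 per hour.
By memorylessness, E[X | X > 21.7] = 21.7 + 1/λ = 21.7 + 24.2373 = 45.9373 hours.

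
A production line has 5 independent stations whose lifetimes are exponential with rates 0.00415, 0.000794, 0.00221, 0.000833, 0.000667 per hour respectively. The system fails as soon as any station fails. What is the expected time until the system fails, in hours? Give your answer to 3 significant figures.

116

The time to first failure is exponential with rate Σλ = 0.00415 + 0.000794 + 0.00221 + 0.000833 + 0.000667 = 0.008654.
E[min] = 1/Σλ = 1/0.008654 = 115.554 hours.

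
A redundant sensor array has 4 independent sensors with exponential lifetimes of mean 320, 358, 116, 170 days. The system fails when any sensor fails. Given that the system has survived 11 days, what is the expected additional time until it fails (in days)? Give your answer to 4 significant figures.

First-failure rate Σλ = 1/320 + 1/358 + 1/116 + 1/170 = 0.0204213.
By memorylessness the expected residual is 1/Σλ = 48.9684 days, regardless of the 11 already elapsed.

48.97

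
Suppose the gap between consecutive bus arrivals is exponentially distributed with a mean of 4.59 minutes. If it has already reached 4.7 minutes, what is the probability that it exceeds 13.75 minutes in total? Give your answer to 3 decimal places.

The rate is λ = 1/4.59 = 0.217865 per minute.
P(X > s+t | X > s) = e^(−λ(s+t))/e^(−λs) = e^(−λt), independent of s = 4.7.
P(X > 9.05) = e^(−1.9717) ≈ 0.139.

0.139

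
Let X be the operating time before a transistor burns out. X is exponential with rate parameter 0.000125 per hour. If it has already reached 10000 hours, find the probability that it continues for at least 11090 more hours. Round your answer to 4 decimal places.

P(X > s+t | X > s) = e^(−λ(s+t))/e^(−λs) = e^(−λt), independent of s = 10000.
P(X > 11090) = e^(−1.3862) ≈ 0.2500.

0.2500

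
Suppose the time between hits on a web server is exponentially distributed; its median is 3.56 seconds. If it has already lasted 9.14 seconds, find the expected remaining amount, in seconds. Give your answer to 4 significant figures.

For an exponential, median = ln(2)/λ, so λ = ln 2 / 3.56 = 0.194704 per second.
By memorylessness, the remaining amount past any threshold is again Exp(λ) with mean 1/λ = 5.13599 seconds.

5.136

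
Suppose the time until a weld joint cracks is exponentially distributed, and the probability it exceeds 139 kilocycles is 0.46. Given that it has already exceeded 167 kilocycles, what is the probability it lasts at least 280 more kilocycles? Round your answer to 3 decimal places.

0.209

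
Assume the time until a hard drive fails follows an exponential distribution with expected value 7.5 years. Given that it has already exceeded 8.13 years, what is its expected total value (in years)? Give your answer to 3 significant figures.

15.6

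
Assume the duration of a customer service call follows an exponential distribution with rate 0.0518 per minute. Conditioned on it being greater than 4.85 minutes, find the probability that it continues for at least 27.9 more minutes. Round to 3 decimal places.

By the memoryless property, P(X > 4.85+27.9 | X > 4.85) = P(X > 27.9).
P(X > 27.9) = e^(−1.4452) ≈ 0.236.

0.236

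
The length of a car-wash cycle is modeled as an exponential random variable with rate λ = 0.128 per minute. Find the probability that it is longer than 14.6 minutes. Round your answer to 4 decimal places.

0.1543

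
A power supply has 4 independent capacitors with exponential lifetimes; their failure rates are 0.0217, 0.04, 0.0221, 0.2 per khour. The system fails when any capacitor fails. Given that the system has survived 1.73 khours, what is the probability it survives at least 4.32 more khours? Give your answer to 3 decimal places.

Time to first failure ~ Exp(Σλ) with Σλ = 0.2838.
By memorylessness, P(T > 1.73+4.32 | T > 1.73) = P(T > 4.32) = e^(−0.2838·4.32) ≈ 0.293.

0.293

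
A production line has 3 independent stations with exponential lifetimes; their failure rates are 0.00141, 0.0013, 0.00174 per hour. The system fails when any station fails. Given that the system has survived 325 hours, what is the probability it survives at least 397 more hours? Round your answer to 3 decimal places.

Time to first failure ~ Exp(Σλ) with Σλ = 0.00445.
By memorylessness, P(T > 325+397 | T > 325) = P(T > 397) = e^(−0.00445·397) ≈ 0.171.

0.171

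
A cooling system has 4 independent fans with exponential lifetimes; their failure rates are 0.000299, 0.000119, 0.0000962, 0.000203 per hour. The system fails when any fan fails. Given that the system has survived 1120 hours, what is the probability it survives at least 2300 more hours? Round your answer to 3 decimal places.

0.192

Time to first failure ~ Exp(Σλ) with Σλ = 0.0007172.
By memorylessness, P(T > 1120+2300 | T > 1120) = P(T > 2300) = e^(−0.0007172·2300) ≈ 0.192.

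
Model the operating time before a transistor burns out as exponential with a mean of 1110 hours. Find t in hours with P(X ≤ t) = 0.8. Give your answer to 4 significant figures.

The rate is λ = 1/1110 = 0.000900901 per hour.
Set 1 − e^(−λt) = 0.8, so t = −ln(0.2)/λ = 1.6094/0.000900901 ≈ 1786.48 hours.

1786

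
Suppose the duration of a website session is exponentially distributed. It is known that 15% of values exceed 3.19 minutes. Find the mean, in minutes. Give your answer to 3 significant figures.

e^(−λ·3.19) = 0.15 ⇒ λ = −ln(0.15)/3.19 = 0.594708.
Mean = 1/λ = 1.6815 minutes.

1.68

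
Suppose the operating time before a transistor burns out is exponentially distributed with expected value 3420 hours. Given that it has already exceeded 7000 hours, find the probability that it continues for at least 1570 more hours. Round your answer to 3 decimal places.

The rate is λ = 1/3420 = 0.000292398 per hour.
P(X > s+t | X > s) = e^(−λ(s+t))/e^(−λs) = e^(−λt), independent of s = 7000.
P(X > 1570) = e^(−0.45906) ≈ 0.632.

0.632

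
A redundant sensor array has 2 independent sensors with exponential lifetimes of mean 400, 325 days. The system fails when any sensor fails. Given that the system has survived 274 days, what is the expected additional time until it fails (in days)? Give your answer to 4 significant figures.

First-failure rate Σλ = 1/400 + 1/325 = 0.00557692.
By memorylessness the expected residual is 1/Σλ = 179.31 days, regardless of the 274 already elapsed.

179.3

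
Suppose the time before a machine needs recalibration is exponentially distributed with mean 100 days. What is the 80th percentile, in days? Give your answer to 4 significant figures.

160.9

The rate is λ = 1/100 = 0.01 per day.
Set 1 − e^(−λt) = 0.8, so t = −ln(0.2)/λ = 1.6094/0.01 ≈ 160.944 days.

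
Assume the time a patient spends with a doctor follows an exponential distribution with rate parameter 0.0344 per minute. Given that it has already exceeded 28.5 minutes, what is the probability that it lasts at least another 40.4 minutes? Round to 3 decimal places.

0.249

The exponential is memoryless, so the remaining time is again Exp(λ): the condition X > 28.5 is irrelevant.
P(X > 40.4) = e^(−1.3898) ≈ 0.249.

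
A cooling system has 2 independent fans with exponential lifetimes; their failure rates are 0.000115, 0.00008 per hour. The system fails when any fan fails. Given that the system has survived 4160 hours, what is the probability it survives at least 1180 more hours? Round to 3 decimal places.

0.794

Time to first failure ~ Exp(Σλ) with Σλ = 0.000195.
By memorylessness, P(T > 4160+1180 | T > 4160) = P(T > 1180) = e^(−0.000195·1180) ≈ 0.794.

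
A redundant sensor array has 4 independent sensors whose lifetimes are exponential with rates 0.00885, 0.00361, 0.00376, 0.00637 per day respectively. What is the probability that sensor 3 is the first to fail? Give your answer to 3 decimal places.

0.166

The time to first failure is exponential with rate Σλ = 0.00885 + 0.00361 + 0.00376 + 0.00637 = 0.02259.
P(sensor 3 first) = λ_3/Σλ = 0.00376/0.02259 ≈ 0.166.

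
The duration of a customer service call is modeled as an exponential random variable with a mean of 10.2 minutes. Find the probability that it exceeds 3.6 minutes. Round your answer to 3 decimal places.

0.703

The rate is λ = 1/10.2 = 0.0980392 per minute.
P(X > 3.6) = e^(−λ·3.6) = e^(−0.35294) ≈ 0.703.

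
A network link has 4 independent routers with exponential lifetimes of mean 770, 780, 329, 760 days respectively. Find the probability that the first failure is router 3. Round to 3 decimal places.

Rates: λ_i = 1/mean_i → 0.0012987, 0.00128205, 0.00303951, 0.00131579; Σλ = 0.00693606.
P(router 3 first) = λ_3/Σλ = 0.00303951/0.00693606 ≈ 0.438.

0.438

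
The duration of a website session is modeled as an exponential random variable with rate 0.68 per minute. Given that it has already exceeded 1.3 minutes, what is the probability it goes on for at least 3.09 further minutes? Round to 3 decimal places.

By the memoryless property, P(X > 1.3+3.09 | X > 1.3) = P(X > 3.09).
P(X > 3.09) = e^(−2.1012) ≈ 0.122.

0.122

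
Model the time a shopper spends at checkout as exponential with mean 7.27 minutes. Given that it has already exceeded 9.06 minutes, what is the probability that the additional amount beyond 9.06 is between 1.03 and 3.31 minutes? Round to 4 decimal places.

The rate is λ = 1/7.27 = 0.137552 per minute.
Memoryless: the residual past 9.06 is again Exp(λ).
P(1.03 < residual < 3.31) = e^(−λ·1.03) − e^(−λ·3.31) = 0.86790 − 0.63426 ≈ 0.2336.

0.2336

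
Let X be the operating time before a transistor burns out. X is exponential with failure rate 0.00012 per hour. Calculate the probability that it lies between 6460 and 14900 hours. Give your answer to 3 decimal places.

0.293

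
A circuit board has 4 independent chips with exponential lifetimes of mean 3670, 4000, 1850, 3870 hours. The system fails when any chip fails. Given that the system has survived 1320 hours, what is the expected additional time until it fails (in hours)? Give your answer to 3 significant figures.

757

First-failure rate Σλ = 1/3670 + 1/4000 + 1/1850 + 1/3870 = 0.00132142.
By memorylessness the expected residual is 1/Σλ = 756.763 hours, regardless of the 1320 already elapsed.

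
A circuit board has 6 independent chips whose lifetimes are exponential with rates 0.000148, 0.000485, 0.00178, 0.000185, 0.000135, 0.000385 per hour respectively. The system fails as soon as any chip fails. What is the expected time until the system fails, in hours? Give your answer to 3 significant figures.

The time to first failure is exponential with rate Σλ = 0.000148 + 0.000485 + 0.00178 + 0.000185 + 0.000135 + 0.000385 = 0.003118.
E[min] = 1/Σλ = 1/0.003118 = 320.718 hours.

321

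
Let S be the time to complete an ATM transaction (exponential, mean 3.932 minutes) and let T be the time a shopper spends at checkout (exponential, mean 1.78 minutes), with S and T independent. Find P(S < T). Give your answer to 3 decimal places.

0.312

λ_1 = 1/3.932 = 0.254323, λ_2 = 1/1.78 = 0.561798.
For independent exponentials, P(S < T) = λ_1/(λ_1+λ_2) = 0.254323/0.816121 ≈ 0.312.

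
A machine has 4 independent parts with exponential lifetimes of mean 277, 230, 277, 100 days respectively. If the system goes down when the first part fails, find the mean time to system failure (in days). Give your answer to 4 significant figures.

46.36

The first failure time is exponential with rate Σλ_i = 1/277 + 1/230 + 1/277 + 1/100 = 0.021568 per day.
E[min] = 1/Σλ = 1/0.021568 = 46.3649 days.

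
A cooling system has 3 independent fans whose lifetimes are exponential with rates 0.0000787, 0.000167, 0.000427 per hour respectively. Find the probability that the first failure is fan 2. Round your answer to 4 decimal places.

The time to first failure is exponential with rate Σλ = 0.0000787 + 0.000167 + 0.000427 = 0.0006727.
P(fan 2 first) = λ_2/Σλ = 0.000167/0.0006727 ≈ 0.2483.

0.2483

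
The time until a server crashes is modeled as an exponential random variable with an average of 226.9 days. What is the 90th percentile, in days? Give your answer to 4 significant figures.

522.5

The rate is λ = 1/226.9 = 0.00440723 per day.
Set 1 − e^(−λt) = 0.9, so t = −ln(0.1)/λ = 2.3026/0.00440723 ≈ 522.457 days.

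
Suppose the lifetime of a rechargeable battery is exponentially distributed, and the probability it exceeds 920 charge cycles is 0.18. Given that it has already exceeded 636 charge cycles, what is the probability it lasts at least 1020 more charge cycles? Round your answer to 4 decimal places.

0.1494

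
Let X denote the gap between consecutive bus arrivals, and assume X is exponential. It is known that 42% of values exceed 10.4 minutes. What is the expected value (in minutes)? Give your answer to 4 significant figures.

e^(−λ·10.4) = 0.42 ⇒ λ = −ln(0.42)/10.4 = 0.0834135.
Mean = 1/λ = 11.9885 minutes.

11.99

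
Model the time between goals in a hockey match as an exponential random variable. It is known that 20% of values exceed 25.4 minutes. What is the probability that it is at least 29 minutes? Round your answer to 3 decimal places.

0.159

e^(−λ·25.4) = 0.20 ⇒ λ = −ln(0.20)/25.4 = 0.0633637.
P(X > 29) = e^(−0.0633637·29) = e^(−1.8375) ≈ 0.159.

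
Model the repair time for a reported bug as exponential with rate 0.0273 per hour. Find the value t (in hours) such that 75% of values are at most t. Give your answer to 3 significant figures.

50.8

Set 1 − e^(−λt) = 0.75, so t = −ln(0.25)/λ = 1.3863/0.0273 ≈ 50.78 hours.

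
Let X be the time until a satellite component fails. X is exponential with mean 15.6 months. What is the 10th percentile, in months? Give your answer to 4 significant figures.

1.644

The rate is λ = 1/15.6 = 0.0641026 per month.
Set 1 − e^(−λt) = 0.1, so t = −ln(0.9)/λ = 0.10536/0.0641026 ≈ 1.64362 months.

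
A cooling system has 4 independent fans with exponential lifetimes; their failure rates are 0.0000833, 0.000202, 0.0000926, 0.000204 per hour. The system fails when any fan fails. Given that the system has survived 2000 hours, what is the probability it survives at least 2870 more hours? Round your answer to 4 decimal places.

0.1882

Time to first failure ~ Exp(Σλ) with Σλ = 0.0005819.
By memorylessness, P(T > 2000+2870 | T > 2000) = P(T > 2870) = e^(−0.0005819·2870) ≈ 0.1882.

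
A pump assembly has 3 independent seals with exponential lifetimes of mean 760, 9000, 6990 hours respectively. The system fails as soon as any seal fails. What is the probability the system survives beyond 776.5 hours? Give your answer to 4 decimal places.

0.2955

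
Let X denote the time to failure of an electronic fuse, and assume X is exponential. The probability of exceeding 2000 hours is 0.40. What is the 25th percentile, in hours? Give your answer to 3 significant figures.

e^(−λ·2000) = 0.40 ⇒ λ = −ln(0.40)/2000 = 0.000458145.
25th percentile: 1 − e^(−λt) = 0.25, t = −ln(0.75)/λ = 627.927 hours.

628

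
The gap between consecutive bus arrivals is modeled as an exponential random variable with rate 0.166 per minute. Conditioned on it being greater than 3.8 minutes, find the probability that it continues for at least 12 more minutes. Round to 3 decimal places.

By the memoryless property, P(X > 3.8+12 | X > 3.8) = P(X > 12).
P(X > 12) = e^(−1.992) ≈ 0.136.

0.136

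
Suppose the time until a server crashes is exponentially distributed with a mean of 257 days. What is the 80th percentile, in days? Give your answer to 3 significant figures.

414

The rate is λ = 1/257 = 0.00389105 per day.
Set 1 − e^(−λt) = 0.8, so t = −ln(0.2)/λ = 1.6094/0.00389105 ≈ 413.626 days.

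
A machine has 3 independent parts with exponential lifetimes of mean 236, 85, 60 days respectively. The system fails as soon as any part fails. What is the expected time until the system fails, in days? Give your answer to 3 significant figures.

30.6

The first failure time is exponential with rate Σλ_i = 1/236 + 1/85 + 1/60 = 0.0326687 per day.
E[min] = 1/Σλ = 1/0.0326687 = 30.6104 days.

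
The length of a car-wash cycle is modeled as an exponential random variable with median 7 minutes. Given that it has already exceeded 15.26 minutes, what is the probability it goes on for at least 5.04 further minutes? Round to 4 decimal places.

For an exponential, median = ln(2)/λ, so λ = ln 2 / 7 = 0.099021 per minute.
By the memoryless property, P(X > 15.26+5.04 | X > 15.26) = P(X > 5.04).
P(X > 5.04) = e^(−0.49907) ≈ 0.6071.

0.6071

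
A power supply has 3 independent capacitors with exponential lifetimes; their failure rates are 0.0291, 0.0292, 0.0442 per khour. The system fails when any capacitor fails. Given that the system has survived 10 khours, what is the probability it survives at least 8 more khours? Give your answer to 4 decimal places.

Time to first failure ~ Exp(Σλ) with Σλ = 0.1025.
By memorylessness, P(T > 10+8 | T > 10) = P(T > 8) = e^(−0.1025·8) ≈ 0.4404.

0.4404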